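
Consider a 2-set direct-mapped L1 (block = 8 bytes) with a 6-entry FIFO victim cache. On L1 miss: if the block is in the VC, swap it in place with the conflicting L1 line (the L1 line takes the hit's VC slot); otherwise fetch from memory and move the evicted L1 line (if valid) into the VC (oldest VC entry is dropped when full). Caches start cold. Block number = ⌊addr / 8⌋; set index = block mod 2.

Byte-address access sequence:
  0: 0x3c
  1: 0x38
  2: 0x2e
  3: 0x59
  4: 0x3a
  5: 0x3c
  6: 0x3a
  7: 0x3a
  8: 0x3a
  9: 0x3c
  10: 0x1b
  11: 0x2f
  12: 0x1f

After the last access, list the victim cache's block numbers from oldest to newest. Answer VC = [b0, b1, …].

VC = [11, 5, 7]

#0 0x3c→b7/s1 MISS; vc=[]
#1 0x38→b7/s1 L1-HIT; vc=[]
#2 0x2e→b5/s1 MISS; vc=[7]
#3 0x59→b11/s1 MISS; vc=[7,5]
#4 0x3a→b7/s1 VC-HIT; vc=[11,5]
#5 0x3c→b7/s1 L1-HIT; vc=[11,5]
#6 0x3a→b7/s1 L1-HIT; vc=[11,5]
#7 0x3a→b7/s1 L1-HIT; vc=[11,5]
#8 0x3a→b7/s1 L1-HIT; vc=[11,5]
#9 0x3c→b7/s1 L1-HIT; vc=[11,5]
#10 0x1b→b3/s1 MISS; vc=[11,5,7]
#11 0x2f→b5/s1 VC-HIT; vc=[11,3,7]
#12 0x1f→b3/s1 VC-HIT; vc=[11,5,7]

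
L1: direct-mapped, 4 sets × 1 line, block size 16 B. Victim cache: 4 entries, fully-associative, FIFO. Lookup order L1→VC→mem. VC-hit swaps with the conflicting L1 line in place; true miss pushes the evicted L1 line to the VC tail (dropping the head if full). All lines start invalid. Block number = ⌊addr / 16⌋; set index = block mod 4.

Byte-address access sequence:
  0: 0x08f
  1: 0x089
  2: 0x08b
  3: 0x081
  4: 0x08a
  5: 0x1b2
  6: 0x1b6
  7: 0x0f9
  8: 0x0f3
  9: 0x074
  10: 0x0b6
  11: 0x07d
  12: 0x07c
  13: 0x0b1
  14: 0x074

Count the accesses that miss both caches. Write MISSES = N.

MISSES = 5

0: 0x8f (blk 8, set 0) → MISS  vc=[]
1: 0x89 (blk 8, set 0) → L1-HIT  vc=[]
2: 0x8b (blk 8, set 0) → L1-HIT  vc=[]
3: 0x81 (blk 8, set 0) → L1-HIT  vc=[]
4: 0x8a (blk 8, set 0) → L1-HIT  vc=[]
5: 0x1b2 (blk 27, set 3) → MISS  vc=[]
6: 0x1b6 (blk 27, set 3) → L1-HIT  vc=[]
7: 0xf9 (blk 15, set 3) → MISS  vc=[27]
8: 0xf3 (blk 15, set 3) → L1-HIT  vc=[27]
9: 0x74 (blk 7, set 3) → MISS  vc=[27, 15]
10: 0xb6 (blk 11, set 3) → MISS  vc=[27, 15, 7]
11: 0x7d (blk 7, set 3) → VC-HIT  vc=[27, 15, 11]
12: 0x7c (blk 7, set 3) → L1-HIT  vc=[27, 15, 11]
13: 0xb1 (blk 11, set 3) → VC-HIT  vc=[27, 15, 7]
14: 0x74 (blk 7, set 3) → VC-HIT  vc=[27, 15, 11]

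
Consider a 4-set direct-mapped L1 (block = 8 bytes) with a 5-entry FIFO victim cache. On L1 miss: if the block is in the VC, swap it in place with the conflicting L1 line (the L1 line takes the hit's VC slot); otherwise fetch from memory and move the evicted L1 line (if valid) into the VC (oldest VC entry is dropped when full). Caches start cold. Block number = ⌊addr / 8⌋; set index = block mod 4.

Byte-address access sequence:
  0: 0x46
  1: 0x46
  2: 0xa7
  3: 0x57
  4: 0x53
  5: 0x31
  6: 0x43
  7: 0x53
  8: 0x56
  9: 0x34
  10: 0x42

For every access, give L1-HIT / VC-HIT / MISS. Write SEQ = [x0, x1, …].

SEQ = [MISS, L1-HIT, MISS, MISS, L1-HIT, MISS, VC-HIT, VC-HIT, L1-HIT, VC-HIT, L1-HIT]

0: 0x46 (blk 8, set 0) → MISS  vc=[]
1: 0x46 (blk 8, set 0) → L1-HIT  vc=[]
2: 0xa7 (blk 20, set 0) → MISS  vc=[8]
3: 0x57 (blk 10, set 2) → MISS  vc=[8]
4: 0x53 (blk 10, set 2) → L1-HIT  vc=[8]
5: 0x31 (blk 6, set 2) → MISS  vc=[8, 10]
6: 0x43 (blk 8, set 0) → VC-HIT  vc=[20, 10]
7: 0x53 (blk 10, set 2) → VC-HIT  vc=[20, 6]
8: 0x56 (blk 10, set 2) → L1-HIT  vc=[20, 6]
9: 0x34 (blk 6, set 2) → VC-HIT  vc=[20, 10]
10: 0x42 (blk 8, set 0) → L1-HIT  vc=[20, 10]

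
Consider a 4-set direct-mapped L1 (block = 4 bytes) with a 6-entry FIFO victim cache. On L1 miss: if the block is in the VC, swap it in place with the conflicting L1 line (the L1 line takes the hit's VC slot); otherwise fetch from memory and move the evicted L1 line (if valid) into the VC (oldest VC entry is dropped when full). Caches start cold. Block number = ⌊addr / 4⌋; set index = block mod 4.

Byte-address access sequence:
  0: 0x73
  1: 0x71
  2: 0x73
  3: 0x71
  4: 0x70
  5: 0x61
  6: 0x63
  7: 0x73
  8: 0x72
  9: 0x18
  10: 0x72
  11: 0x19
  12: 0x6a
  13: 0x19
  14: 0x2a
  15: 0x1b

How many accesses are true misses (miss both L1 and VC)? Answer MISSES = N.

0: 0x73 (blk 28, set 0) → MISS  vc=[]
1: 0x71 (blk 28, set 0) → L1-HIT  vc=[]
2: 0x73 (blk 28, set 0) → L1-HIT  vc=[]
3: 0x71 (blk 28, set 0) → L1-HIT  vc=[]
4: 0x70 (blk 28, set 0) → L1-HIT  vc=[]
5: 0x61 (blk 24, set 0) → MISS  vc=[28]
6: 0x63 (blk 24, set 0) → L1-HIT  vc=[28]
7: 0x73 (blk 28, set 0) → VC-HIT  vc=[24]
8: 0x72 (blk 28, set 0) → L1-HIT  vc=[24]
9: 0x18 (blk 6, set 2) → MISS  vc=[24]
10: 0x72 (blk 28, set 0) → L1-HIT  vc=[24]
11: 0x19 (blk 6, set 2) → L1-HIT  vc=[24]
12: 0x6a (blk 26, set 2) → MISS  vc=[24, 6]
13: 0x19 (blk 6, set 2) → VC-HIT  vc=[24, 26]
14: 0x2a (blk 10, set 2) → MISS  vc=[24, 26, 6]
15: 0x1b (blk 6, set 2) → VC-HIT  vc=[24, 26, 10]

MISSES = 5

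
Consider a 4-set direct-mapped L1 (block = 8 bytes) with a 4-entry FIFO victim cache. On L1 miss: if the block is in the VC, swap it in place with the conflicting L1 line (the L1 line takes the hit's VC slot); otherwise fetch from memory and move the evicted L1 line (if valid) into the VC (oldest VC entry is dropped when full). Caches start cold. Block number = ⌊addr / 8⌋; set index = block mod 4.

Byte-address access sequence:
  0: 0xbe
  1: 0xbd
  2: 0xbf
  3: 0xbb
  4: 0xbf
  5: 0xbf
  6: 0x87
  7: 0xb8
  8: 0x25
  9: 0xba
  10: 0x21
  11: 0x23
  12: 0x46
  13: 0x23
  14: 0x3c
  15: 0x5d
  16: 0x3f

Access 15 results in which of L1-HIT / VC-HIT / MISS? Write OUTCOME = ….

OUTCOME = MISS

0: 0xbe (blk 23, set 3) → MISS  vc=[]
1: 0xbd (blk 23, set 3) → L1-HIT  vc=[]
2: 0xbf (blk 23, set 3) → L1-HIT  vc=[]
3: 0xbb (blk 23, set 3) → L1-HIT  vc=[]
4: 0xbf (blk 23, set 3) → L1-HIT  vc=[]
5: 0xbf (blk 23, set 3) → L1-HIT  vc=[]
6: 0x87 (blk 16, set 0) → MISS  vc=[]
7: 0xb8 (blk 23, set 3) → L1-HIT  vc=[]
8: 0x25 (blk 4, set 0) → MISS  vc=[16]
9: 0xba (blk 23, set 3) → L1-HIT  vc=[16]
10: 0x21 (blk 4, set 0) → L1-HIT  vc=[16]
11: 0x23 (blk 4, set 0) → L1-HIT  vc=[16]
12: 0x46 (blk 8, set 0) → MISS  vc=[16, 4]
13: 0x23 (blk 4, set 0) → VC-HIT  vc=[16, 8]
14: 0x3c (blk 7, set 3) → MISS  vc=[16, 8, 23]
15: 0x5d (blk 11, set 3) → MISS  vc=[16, 8, 23, 7]
16: 0x3f (blk 7, set 3) → VC-HIT  vc=[16, 8, 23, 11]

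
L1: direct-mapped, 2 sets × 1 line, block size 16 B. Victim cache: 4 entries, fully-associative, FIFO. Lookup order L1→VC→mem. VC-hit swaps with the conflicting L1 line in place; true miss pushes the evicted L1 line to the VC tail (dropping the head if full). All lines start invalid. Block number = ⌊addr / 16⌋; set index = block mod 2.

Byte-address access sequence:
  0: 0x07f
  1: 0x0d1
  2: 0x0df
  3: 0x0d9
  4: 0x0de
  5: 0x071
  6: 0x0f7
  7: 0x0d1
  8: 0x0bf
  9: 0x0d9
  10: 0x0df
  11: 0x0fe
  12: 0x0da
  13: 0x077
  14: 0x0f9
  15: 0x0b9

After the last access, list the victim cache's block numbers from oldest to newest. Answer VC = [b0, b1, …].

VC = [7, 13, 15]

  [0] addr=0x7f blk=7 s=1: MISS | VC []
  [1] addr=0xd1 blk=13 s=1: MISS | VC [7]
  [2] addr=0xdf blk=13 s=1: L1-HIT | VC [7]
  [3] addr=0xd9 blk=13 s=1: L1-HIT | VC [7]
  [4] addr=0xde blk=13 s=1: L1-HIT | VC [7]
  [5] addr=0x71 blk=7 s=1: VC-HIT | VC [13]
  [6] addr=0xf7 blk=15 s=1: MISS | VC [13, 7]
  [7] addr=0xd1 blk=13 s=1: VC-HIT | VC [15, 7]
  [8] addr=0xbf blk=11 s=1: MISS | VC [15, 7, 13]
  [9] addr=0xd9 blk=13 s=1: VC-HIT | VC [15, 7, 11]
  [10] addr=0xdf blk=13 s=1: L1-HIT | VC [15, 7, 11]
  [11] addr=0xfe blk=15 s=1: VC-HIT | VC [13, 7, 11]
  [12] addr=0xda blk=13 s=1: VC-HIT | VC [15, 7, 11]
  [13] addr=0x77 blk=7 s=1: VC-HIT | VC [15, 13, 11]
  [14] addr=0xf9 blk=15 s=1: VC-HIT | VC [7, 13, 11]
  [15] addr=0xb9 blk=11 s=1: VC-HIT | VC [7, 13, 15]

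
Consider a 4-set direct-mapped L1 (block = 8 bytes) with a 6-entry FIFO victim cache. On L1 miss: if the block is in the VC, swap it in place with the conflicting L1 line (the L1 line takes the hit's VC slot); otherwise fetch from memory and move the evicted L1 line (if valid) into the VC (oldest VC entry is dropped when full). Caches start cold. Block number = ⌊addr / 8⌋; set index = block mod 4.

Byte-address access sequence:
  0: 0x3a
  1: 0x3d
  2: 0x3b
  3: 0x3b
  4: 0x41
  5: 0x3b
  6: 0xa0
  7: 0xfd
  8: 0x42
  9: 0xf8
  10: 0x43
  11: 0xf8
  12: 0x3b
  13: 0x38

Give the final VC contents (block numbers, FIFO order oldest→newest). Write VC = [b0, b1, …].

  [0] addr=0x3a blk=7 s=3: MISS | VC []
  [1] addr=0x3d blk=7 s=3: L1-HIT | VC []
  [2] addr=0x3b blk=7 s=3: L1-HIT | VC []
  [3] addr=0x3b blk=7 s=3: L1-HIT | VC []
  [4] addr=0x41 blk=8 s=0: MISS | VC []
  [5] addr=0x3b blk=7 s=3: L1-HIT | VC []
  [6] addr=0xa0 blk=20 s=0: MISS | VC [8]
  [7] addr=0xfd blk=31 s=3: MISS | VC [8, 7]
  [8] addr=0x42 blk=8 s=0: VC-HIT | VC [20, 7]
  [9] addr=0xf8 blk=31 s=3: L1-HIT | VC [20, 7]
  [10] addr=0x43 blk=8 s=0: L1-HIT | VC [20, 7]
  [11] addr=0xf8 blk=31 s=3: L1-HIT | VC [20, 7]
  [12] addr=0x3b blk=7 s=3: VC-HIT | VC [20, 31]
  [13] addr=0x38 blk=7 s=3: L1-HIT | VC [20, 31]

VC = [20, 31]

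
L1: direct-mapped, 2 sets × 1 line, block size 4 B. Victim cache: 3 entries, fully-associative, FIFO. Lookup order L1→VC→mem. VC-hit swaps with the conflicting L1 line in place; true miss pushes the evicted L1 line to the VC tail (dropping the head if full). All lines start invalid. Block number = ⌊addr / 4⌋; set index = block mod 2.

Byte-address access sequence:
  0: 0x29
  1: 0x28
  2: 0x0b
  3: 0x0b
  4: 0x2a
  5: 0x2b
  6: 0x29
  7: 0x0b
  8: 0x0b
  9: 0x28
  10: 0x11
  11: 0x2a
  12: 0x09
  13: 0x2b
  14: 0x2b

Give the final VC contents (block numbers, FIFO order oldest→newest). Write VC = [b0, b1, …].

#0 0x29→b10/s0 MISS; vc=[]
#1 0x28→b10/s0 L1-HIT; vc=[]
#2 0xb→b2/s0 MISS; vc=[10]
#3 0xb→b2/s0 L1-HIT; vc=[10]
#4 0x2a→b10/s0 VC-HIT; vc=[2]
#5 0x2b→b10/s0 L1-HIT; vc=[2]
#6 0x29→b10/s0 L1-HIT; vc=[2]
#7 0xb→b2/s0 VC-HIT; vc=[10]
#8 0xb→b2/s0 L1-HIT; vc=[10]
#9 0x28→b10/s0 VC-HIT; vc=[2]
#10 0x11→b4/s0 MISS; vc=[2,10]
#11 0x2a→b10/s0 VC-HIT; vc=[2,4]
#12 0x9→b2/s0 VC-HIT; vc=[10,4]
#13 0x2b→b10/s0 VC-HIT; vc=[2,4]
#14 0x2b→b10/s0 L1-HIT; vc=[2,4]

VC = [2, 4]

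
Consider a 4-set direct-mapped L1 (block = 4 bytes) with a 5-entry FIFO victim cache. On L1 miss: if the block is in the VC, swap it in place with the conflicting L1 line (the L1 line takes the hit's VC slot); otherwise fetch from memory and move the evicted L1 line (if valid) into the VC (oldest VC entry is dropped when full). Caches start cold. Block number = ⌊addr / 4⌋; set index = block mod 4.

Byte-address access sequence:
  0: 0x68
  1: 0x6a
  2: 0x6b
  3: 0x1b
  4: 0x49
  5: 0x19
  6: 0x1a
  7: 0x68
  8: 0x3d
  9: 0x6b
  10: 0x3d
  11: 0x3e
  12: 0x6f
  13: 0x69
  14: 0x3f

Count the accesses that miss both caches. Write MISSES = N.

MISSES = 5

#0 0x68→b26/s2 MISS; vc=[]
#1 0x6a→b26/s2 L1-HIT; vc=[]
#2 0x6b→b26/s2 L1-HIT; vc=[]
#3 0x1b→b6/s2 MISS; vc=[26]
#4 0x49→b18/s2 MISS; vc=[26,6]
#5 0x19→b6/s2 VC-HIT; vc=[26,18]
#6 0x1a→b6/s2 L1-HIT; vc=[26,18]
#7 0x68→b26/s2 VC-HIT; vc=[6,18]
#8 0x3d→b15/s3 MISS; vc=[6,18]
#9 0x6b→b26/s2 L1-HIT; vc=[6,18]
#10 0x3d→b15/s3 L1-HIT; vc=[6,18]
#11 0x3e→b15/s3 L1-HIT; vc=[6,18]
#12 0x6f→b27/s3 MISS; vc=[6,18,15]
#13 0x69→b26/s2 L1-HIT; vc=[6,18,15]
#14 0x3f→b15/s3 VC-HIT; vc=[6,18,27]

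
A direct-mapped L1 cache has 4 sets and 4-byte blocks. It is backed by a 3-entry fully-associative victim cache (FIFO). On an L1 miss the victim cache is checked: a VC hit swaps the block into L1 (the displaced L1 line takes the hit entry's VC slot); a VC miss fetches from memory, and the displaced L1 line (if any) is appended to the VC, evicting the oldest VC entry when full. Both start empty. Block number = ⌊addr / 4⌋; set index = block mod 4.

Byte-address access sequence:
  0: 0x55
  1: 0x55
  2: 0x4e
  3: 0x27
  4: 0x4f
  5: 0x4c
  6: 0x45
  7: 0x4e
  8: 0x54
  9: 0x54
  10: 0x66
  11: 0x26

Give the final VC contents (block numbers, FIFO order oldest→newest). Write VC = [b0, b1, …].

VC = [17, 25, 21]

0: 0x55 (blk 21, set 1) → MISS  vc=[]
1: 0x55 (blk 21, set 1) → L1-HIT  vc=[]
2: 0x4e (blk 19, set 3) → MISS  vc=[]
3: 0x27 (blk 9, set 1) → MISS  vc=[21]
4: 0x4f (blk 19, set 3) → L1-HIT  vc=[21]
5: 0x4c (blk 19, set 3) → L1-HIT  vc=[21]
6: 0x45 (blk 17, set 1) → MISS  vc=[21, 9]
7: 0x4e (blk 19, set 3) → L1-HIT  vc=[21, 9]
8: 0x54 (blk 21, set 1) → VC-HIT  vc=[17, 9]
9: 0x54 (blk 21, set 1) → L1-HIT  vc=[17, 9]
10: 0x66 (blk 25, set 1) → MISS  vc=[17, 9, 21]
11: 0x26 (blk 9, set 1) → VC-HIT  vc=[17, 25, 21]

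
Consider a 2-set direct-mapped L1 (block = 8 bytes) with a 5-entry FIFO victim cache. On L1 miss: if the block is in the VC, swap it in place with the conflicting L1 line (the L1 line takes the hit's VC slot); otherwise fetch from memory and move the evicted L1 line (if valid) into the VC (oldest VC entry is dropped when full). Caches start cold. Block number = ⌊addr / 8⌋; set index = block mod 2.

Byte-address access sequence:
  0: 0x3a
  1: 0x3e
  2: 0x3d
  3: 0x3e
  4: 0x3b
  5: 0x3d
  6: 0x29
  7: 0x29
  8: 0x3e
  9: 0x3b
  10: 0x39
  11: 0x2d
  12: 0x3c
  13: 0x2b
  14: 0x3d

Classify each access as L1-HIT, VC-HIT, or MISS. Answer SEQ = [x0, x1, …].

SEQ = [MISS, L1-HIT, L1-HIT, L1-HIT, L1-HIT, L1-HIT, MISS, L1-HIT, VC-HIT, L1-HIT, L1-HIT, VC-HIT, VC-HIT, VC-HIT, VC-HIT]

#0 0x3a→b7/s1 MISS; vc=[]
#1 0x3e→b7/s1 L1-HIT; vc=[]
#2 0x3d→b7/s1 L1-HIT; vc=[]
#3 0x3e→b7/s1 L1-HIT; vc=[]
#4 0x3b→b7/s1 L1-HIT; vc=[]
#5 0x3d→b7/s1 L1-HIT; vc=[]
#6 0x29→b5/s1 MISS; vc=[7]
#7 0x29→b5/s1 L1-HIT; vc=[7]
#8 0x3e→b7/s1 VC-HIT; vc=[5]
#9 0x3b→b7/s1 L1-HIT; vc=[5]
#10 0x39→b7/s1 L1-HIT; vc=[5]
#11 0x2d→b5/s1 VC-HIT; vc=[7]
#12 0x3c→b7/s1 VC-HIT; vc=[5]
#13 0x2b→b5/s1 VC-HIT; vc=[7]
#14 0x3d→b7/s1 VC-HIT; vc=[5]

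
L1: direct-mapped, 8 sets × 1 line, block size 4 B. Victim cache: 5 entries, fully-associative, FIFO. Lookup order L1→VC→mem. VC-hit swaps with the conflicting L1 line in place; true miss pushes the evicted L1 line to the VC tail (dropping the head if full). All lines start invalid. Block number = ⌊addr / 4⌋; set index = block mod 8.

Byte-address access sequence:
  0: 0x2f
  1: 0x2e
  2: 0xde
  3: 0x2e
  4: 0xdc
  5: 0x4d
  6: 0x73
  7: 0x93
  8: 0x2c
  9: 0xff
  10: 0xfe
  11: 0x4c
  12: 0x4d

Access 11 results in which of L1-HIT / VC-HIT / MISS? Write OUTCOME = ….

OUTCOME = VC-HIT

  [0] addr=0x2f blk=11 s=3: MISS | VC []
  [1] addr=0x2e blk=11 s=3: L1-HIT | VC []
  [2] addr=0xde blk=55 s=7: MISS | VC []
  [3] addr=0x2e blk=11 s=3: L1-HIT | VC []
  [4] addr=0xdc blk=55 s=7: L1-HIT | VC []
  [5] addr=0x4d blk=19 s=3: MISS | VC [11]
  [6] addr=0x73 blk=28 s=4: MISS | VC [11]
  [7] addr=0x93 blk=36 s=4: MISS | VC [11, 28]
  [8] addr=0x2c blk=11 s=3: VC-HIT | VC [19, 28]
  [9] addr=0xff blk=63 s=7: MISS | VC [19, 28, 55]
  [10] addr=0xfe blk=63 s=7: L1-HIT | VC [19, 28, 55]
  [11] addr=0x4c blk=19 s=3: VC-HIT | VC [11, 28, 55]
  [12] addr=0x4d blk=19 s=3: L1-HIT | VC [11, 28, 55]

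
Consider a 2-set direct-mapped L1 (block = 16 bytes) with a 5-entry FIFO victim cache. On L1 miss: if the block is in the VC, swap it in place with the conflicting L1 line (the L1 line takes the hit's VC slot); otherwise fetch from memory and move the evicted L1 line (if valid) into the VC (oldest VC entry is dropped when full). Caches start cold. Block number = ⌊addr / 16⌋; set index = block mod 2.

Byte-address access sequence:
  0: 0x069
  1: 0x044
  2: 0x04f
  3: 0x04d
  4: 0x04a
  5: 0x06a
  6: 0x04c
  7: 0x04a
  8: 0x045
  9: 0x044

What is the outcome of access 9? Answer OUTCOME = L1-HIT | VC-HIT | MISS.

  [0] addr=0x69 blk=6 s=0: MISS | VC []
  [1] addr=0x44 blk=4 s=0: MISS | VC [6]
  [2] addr=0x4f blk=4 s=0: L1-HIT | VC [6]
  [3] addr=0x4d blk=4 s=0: L1-HIT | VC [6]
  [4] addr=0x4a blk=4 s=0: L1-HIT | VC [6]
  [5] addr=0x6a blk=6 s=0: VC-HIT | VC [4]
  [6] addr=0x4c blk=4 s=0: VC-HIT | VC [6]
  [7] addr=0x4a blk=4 s=0: L1-HIT | VC [6]
  [8] addr=0x45 blk=4 s=0: L1-HIT | VC [6]
  [9] addr=0x44 blk=4 s=0: L1-HIT | VC [6]

OUTCOME = L1-HIT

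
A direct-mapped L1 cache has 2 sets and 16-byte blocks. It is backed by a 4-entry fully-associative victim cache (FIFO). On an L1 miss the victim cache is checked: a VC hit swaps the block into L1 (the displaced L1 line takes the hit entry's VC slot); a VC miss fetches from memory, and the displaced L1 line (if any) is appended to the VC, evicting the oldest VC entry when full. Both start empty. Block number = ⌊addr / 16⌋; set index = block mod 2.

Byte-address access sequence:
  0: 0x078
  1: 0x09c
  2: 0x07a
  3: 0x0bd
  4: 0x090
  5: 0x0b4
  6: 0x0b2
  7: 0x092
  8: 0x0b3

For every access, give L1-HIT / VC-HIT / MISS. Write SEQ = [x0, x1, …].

SEQ = [MISS, MISS, VC-HIT, MISS, VC-HIT, VC-HIT, L1-HIT, VC-HIT, VC-HIT]

  [0] addr=0x78 blk=7 s=1: MISS | VC []
  [1] addr=0x9c blk=9 s=1: MISS | VC [7]
  [2] addr=0x7a blk=7 s=1: VC-HIT | VC [9]
  [3] addr=0xbd blk=11 s=1: MISS | VC [9, 7]
  [4] addr=0x90 blk=9 s=1: VC-HIT | VC [11, 7]
  [5] addr=0xb4 blk=11 s=1: VC-HIT | VC [9, 7]
  [6] addr=0xb2 blk=11 s=1: L1-HIT | VC [9, 7]
  [7] addr=0x92 blk=9 s=1: VC-HIT | VC [11, 7]
  [8] addr=0xb3 blk=11 s=1: VC-HIT | VC [9, 7]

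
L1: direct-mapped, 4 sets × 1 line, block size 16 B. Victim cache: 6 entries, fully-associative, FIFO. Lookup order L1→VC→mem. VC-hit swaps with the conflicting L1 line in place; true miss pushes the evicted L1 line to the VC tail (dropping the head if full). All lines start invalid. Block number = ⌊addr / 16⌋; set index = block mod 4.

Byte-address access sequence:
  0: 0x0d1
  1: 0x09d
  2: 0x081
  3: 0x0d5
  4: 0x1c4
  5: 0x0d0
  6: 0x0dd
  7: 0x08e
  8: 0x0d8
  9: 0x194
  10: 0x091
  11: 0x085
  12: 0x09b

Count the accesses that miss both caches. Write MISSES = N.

MISSES = 5

#0 0xd1→b13/s1 MISS; vc=[]
#1 0x9d→b9/s1 MISS; vc=[13]
#2 0x81→b8/s0 MISS; vc=[13]
#3 0xd5→b13/s1 VC-HIT; vc=[9]
#4 0x1c4→b28/s0 MISS; vc=[9,8]
#5 0xd0→b13/s1 L1-HIT; vc=[9,8]
#6 0xdd→b13/s1 L1-HIT; vc=[9,8]
#7 0x8e→b8/s0 VC-HIT; vc=[9,28]
#8 0xd8→b13/s1 L1-HIT; vc=[9,28]
#9 0x194→b25/s1 MISS; vc=[9,28,13]
#10 0x91→b9/s1 VC-HIT; vc=[25,28,13]
#11 0x85→b8/s0 L1-HIT; vc=[25,28,13]
#12 0x9b→b9/s1 L1-HIT; vc=[25,28,13]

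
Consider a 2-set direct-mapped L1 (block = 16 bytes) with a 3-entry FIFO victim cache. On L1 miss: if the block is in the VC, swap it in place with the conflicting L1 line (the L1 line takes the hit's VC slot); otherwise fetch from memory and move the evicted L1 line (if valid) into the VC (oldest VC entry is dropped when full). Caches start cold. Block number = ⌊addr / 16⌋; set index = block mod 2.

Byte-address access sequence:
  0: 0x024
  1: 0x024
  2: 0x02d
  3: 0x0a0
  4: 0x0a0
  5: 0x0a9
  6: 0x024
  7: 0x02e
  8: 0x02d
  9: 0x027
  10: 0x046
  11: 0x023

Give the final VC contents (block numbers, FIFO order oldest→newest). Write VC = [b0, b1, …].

VC = [10, 4]

0: 0x24 (blk 2, set 0) → MISS  vc=[]
1: 0x24 (blk 2, set 0) → L1-HIT  vc=[]
2: 0x2d (blk 2, set 0) → L1-HIT  vc=[]
3: 0xa0 (blk 10, set 0) → MISS  vc=[2]
4: 0xa0 (blk 10, set 0) → L1-HIT  vc=[2]
5: 0xa9 (blk 10, set 0) → L1-HIT  vc=[2]
6: 0x24 (blk 2, set 0) → VC-HIT  vc=[10]
7: 0x2e (blk 2, set 0) → L1-HIT  vc=[10]
8: 0x2d (blk 2, set 0) → L1-HIT  vc=[10]
9: 0x27 (blk 2, set 0) → L1-HIT  vc=[10]
10: 0x46 (blk 4, set 0) → MISS  vc=[10, 2]
11: 0x23 (blk 2, set 0) → VC-HIT  vc=[10, 4]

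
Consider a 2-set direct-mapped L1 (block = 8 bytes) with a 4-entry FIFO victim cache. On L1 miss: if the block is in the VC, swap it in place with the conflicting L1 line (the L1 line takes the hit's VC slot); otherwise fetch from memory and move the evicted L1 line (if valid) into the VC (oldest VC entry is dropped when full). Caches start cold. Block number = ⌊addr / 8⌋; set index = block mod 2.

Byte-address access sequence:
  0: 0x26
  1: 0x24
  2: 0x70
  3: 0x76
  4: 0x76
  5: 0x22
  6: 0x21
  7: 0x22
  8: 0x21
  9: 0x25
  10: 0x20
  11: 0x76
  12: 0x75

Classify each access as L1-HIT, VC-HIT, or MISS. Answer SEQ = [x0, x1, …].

SEQ = [MISS, L1-HIT, MISS, L1-HIT, L1-HIT, VC-HIT, L1-HIT, L1-HIT, L1-HIT, L1-HIT, L1-HIT, VC-HIT, L1-HIT]

  [0] addr=0x26 blk=4 s=0: MISS | VC []
  [1] addr=0x24 blk=4 s=0: L1-HIT | VC []
  [2] addr=0x70 blk=14 s=0: MISS | VC [4]
  [3] addr=0x76 blk=14 s=0: L1-HIT | VC [4]
  [4] addr=0x76 blk=14 s=0: L1-HIT | VC [4]
  [5] addr=0x22 blk=4 s=0: VC-HIT | VC [14]
  [6] addr=0x21 blk=4 s=0: L1-HIT | VC [14]
  [7] addr=0x22 blk=4 s=0: L1-HIT | VC [14]
  [8] addr=0x21 blk=4 s=0: L1-HIT | VC [14]
  [9] addr=0x25 blk=4 s=0: L1-HIT | VC [14]
  [10] addr=0x20 blk=4 s=0: L1-HIT | VC [14]
  [11] addr=0x76 blk=14 s=0: VC-HIT | VC [4]
  [12] addr=0x75 blk=14 s=0: L1-HIT | VC [4]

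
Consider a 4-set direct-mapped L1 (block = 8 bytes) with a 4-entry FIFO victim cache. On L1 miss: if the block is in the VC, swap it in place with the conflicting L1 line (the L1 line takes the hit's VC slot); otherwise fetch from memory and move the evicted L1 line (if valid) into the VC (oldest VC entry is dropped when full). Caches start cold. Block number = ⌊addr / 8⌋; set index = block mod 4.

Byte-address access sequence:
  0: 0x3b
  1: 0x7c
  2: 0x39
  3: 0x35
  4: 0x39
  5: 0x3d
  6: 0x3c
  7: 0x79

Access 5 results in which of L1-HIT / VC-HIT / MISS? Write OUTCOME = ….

  [0] addr=0x3b blk=7 s=3: MISS | VC []
  [1] addr=0x7c blk=15 s=3: MISS | VC [7]
  [2] addr=0x39 blk=7 s=3: VC-HIT | VC [15]
  [3] addr=0x35 blk=6 s=2: MISS | VC [15]
  [4] addr=0x39 blk=7 s=3: L1-HIT | VC [15]
  [5] addr=0x3d blk=7 s=3: L1-HIT | VC [15]
  [6] addr=0x3c blk=7 s=3: L1-HIT | VC [15]
  [7] addr=0x79 blk=15 s=3: VC-HIT | VC [7]

OUTCOME = L1-HIT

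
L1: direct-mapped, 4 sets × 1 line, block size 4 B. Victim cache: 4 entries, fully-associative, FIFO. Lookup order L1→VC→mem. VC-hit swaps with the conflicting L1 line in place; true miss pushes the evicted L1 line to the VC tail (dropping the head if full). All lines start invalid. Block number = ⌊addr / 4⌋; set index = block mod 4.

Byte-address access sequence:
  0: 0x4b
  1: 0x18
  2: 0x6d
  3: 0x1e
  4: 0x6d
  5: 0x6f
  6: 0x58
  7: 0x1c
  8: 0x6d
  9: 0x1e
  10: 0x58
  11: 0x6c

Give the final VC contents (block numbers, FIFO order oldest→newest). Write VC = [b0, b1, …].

VC = [18, 7, 6]

0: 0x4b (blk 18, set 2) → MISS  vc=[]
1: 0x18 (blk 6, set 2) → MISS  vc=[18]
2: 0x6d (blk 27, set 3) → MISS  vc=[18]
3: 0x1e (blk 7, set 3) → MISS  vc=[18, 27]
4: 0x6d (blk 27, set 3) → VC-HIT  vc=[18, 7]
5: 0x6f (blk 27, set 3) → L1-HIT  vc=[18, 7]
6: 0x58 (blk 22, set 2) → MISS  vc=[18, 7, 6]
7: 0x1c (blk 7, set 3) → VC-HIT  vc=[18, 27, 6]
8: 0x6d (blk 27, set 3) → VC-HIT  vc=[18, 7, 6]
9: 0x1e (blk 7, set 3) → VC-HIT  vc=[18, 27, 6]
10: 0x58 (blk 22, set 2) → L1-HIT  vc=[18, 27, 6]
11: 0x6c (blk 27, set 3) → VC-HIT  vc=[18, 7, 6]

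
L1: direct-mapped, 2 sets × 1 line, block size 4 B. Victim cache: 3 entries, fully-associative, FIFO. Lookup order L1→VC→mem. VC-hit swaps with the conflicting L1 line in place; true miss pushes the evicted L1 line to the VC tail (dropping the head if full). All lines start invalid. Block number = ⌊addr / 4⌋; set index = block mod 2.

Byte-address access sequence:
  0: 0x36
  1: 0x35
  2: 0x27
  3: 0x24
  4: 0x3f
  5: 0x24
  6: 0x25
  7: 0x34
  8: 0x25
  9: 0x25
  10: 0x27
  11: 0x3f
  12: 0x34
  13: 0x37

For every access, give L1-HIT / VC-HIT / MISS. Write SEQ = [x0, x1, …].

#0 0x36→b13/s1 MISS; vc=[]
#1 0x35→b13/s1 L1-HIT; vc=[]
#2 0x27→b9/s1 MISS; vc=[13]
#3 0x24→b9/s1 L1-HIT; vc=[13]
#4 0x3f→b15/s1 MISS; vc=[13,9]
#5 0x24→b9/s1 VC-HIT; vc=[13,15]
#6 0x25→b9/s1 L1-HIT; vc=[13,15]
#7 0x34→b13/s1 VC-HIT; vc=[9,15]
#8 0x25→b9/s1 VC-HIT; vc=[13,15]
#9 0x25→b9/s1 L1-HIT; vc=[13,15]
#10 0x27→b9/s1 L1-HIT; vc=[13,15]
#11 0x3f→b15/s1 VC-HIT; vc=[13,9]
#12 0x34→b13/s1 VC-HIT; vc=[15,9]
#13 0x37→b13/s1 L1-HIT; vc=[15,9]

SEQ = [MISS, L1-HIT, MISS, L1-HIT, MISS, VC-HIT, L1-HIT, VC-HIT, VC-HIT, L1-HIT, L1-HIT, VC-HIT, VC-HIT, L1-HIT]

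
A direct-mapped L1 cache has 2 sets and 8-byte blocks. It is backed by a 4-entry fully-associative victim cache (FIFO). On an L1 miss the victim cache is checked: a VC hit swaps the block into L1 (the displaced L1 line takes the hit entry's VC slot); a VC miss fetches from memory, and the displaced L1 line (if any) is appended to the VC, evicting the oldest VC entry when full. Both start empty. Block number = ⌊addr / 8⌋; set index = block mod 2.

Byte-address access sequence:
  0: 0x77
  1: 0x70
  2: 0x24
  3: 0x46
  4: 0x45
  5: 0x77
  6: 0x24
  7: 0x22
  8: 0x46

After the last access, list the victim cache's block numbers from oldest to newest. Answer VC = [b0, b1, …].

  [0] addr=0x77 blk=14 s=0: MISS | VC []
  [1] addr=0x70 blk=14 s=0: L1-HIT | VC []
  [2] addr=0x24 blk=4 s=0: MISS | VC [14]
  [3] addr=0x46 blk=8 s=0: MISS | VC [14, 4]
  [4] addr=0x45 blk=8 s=0: L1-HIT | VC [14, 4]
  [5] addr=0x77 blk=14 s=0: VC-HIT | VC [8, 4]
  [6] addr=0x24 blk=4 s=0: VC-HIT | VC [8, 14]
  [7] addr=0x22 blk=4 s=0: L1-HIT | VC [8, 14]
  [8] addr=0x46 blk=8 s=0: VC-HIT | VC [4, 14]

VC = [4, 14]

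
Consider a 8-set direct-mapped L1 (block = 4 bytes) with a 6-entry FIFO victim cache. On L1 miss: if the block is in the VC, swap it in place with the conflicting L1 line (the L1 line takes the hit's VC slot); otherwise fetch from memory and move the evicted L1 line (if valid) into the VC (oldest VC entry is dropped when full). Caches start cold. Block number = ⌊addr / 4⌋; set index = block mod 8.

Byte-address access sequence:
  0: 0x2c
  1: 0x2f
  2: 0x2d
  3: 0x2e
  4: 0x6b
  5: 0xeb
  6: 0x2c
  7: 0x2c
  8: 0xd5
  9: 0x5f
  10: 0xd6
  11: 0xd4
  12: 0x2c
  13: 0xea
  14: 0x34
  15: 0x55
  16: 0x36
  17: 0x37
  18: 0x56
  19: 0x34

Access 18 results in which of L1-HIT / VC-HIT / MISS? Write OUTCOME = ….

  [0] addr=0x2c blk=11 s=3: MISS | VC []
  [1] addr=0x2f blk=11 s=3: L1-HIT | VC []
  [2] addr=0x2d blk=11 s=3: L1-HIT | VC []
  [3] addr=0x2e blk=11 s=3: L1-HIT | VC []
  [4] addr=0x6b blk=26 s=2: MISS | VC []
  [5] addr=0xeb blk=58 s=2: MISS | VC [26]
  [6] addr=0x2c blk=11 s=3: L1-HIT | VC [26]
  [7] addr=0x2c blk=11 s=3: L1-HIT | VC [26]
  [8] addr=0xd5 blk=53 s=5: MISS | VC [26]
  [9] addr=0x5f blk=23 s=7: MISS | VC [26]
  [10] addr=0xd6 blk=53 s=5: L1-HIT | VC [26]
  [11] addr=0xd4 blk=53 s=5: L1-HIT | VC [26]
  [12] addr=0x2c blk=11 s=3: L1-HIT | VC [26]
  [13] addr=0xea blk=58 s=2: L1-HIT | VC [26]
  [14] addr=0x34 blk=13 s=5: MISS | VC [26, 53]
  [15] addr=0x55 blk=21 s=5: MISS | VC [26, 53, 13]
  [16] addr=0x36 blk=13 s=5: VC-HIT | VC [26, 53, 21]
  [17] addr=0x37 blk=13 s=5: L1-HIT | VC [26, 53, 21]
  [18] addr=0x56 blk=21 s=5: VC-HIT | VC [26, 53, 13]
  [19] addr=0x34 blk=13 s=5: VC-HIT | VC [26, 53, 21]

OUTCOME = VC-HIT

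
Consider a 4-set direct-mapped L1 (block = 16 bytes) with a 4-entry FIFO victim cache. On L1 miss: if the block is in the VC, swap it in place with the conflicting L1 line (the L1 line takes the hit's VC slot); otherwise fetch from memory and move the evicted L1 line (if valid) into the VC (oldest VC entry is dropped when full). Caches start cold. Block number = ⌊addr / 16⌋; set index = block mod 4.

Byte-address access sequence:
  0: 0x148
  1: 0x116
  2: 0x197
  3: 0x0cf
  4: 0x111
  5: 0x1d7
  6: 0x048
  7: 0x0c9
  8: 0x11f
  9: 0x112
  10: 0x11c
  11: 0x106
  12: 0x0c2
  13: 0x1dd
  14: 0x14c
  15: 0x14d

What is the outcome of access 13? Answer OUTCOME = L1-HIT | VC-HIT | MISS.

OUTCOME = VC-HIT

0: 0x148 (blk 20, set 0) → MISS  vc=[]
1: 0x116 (blk 17, set 1) → MISS  vc=[]
2: 0x197 (blk 25, set 1) → MISS  vc=[17]
3: 0xcf (blk 12, set 0) → MISS  vc=[17, 20]
4: 0x111 (blk 17, set 1) → VC-HIT  vc=[25, 20]
5: 0x1d7 (blk 29, set 1) → MISS  vc=[25, 20, 17]
6: 0x48 (blk 4, set 0) → MISS  vc=[25, 20, 17, 12]
7: 0xc9 (blk 12, set 0) → VC-HIT  vc=[25, 20, 17, 4]
8: 0x11f (blk 17, set 1) → VC-HIT  vc=[25, 20, 29, 4]
9: 0x112 (blk 17, set 1) → L1-HIT  vc=[25, 20, 29, 4]
10: 0x11c (blk 17, set 1) → L1-HIT  vc=[25, 20, 29, 4]
11: 0x106 (blk 16, set 0) → MISS  vc=[20, 29, 4, 12]
12: 0xc2 (blk 12, set 0) → VC-HIT  vc=[20, 29, 4, 16]
13: 0x1dd (blk 29, set 1) → VC-HIT  vc=[20, 17, 4, 16]
14: 0x14c (blk 20, set 0) → VC-HIT  vc=[12, 17, 4, 16]
15: 0x14d (blk 20, set 0) → L1-HIT  vc=[12, 17, 4, 16]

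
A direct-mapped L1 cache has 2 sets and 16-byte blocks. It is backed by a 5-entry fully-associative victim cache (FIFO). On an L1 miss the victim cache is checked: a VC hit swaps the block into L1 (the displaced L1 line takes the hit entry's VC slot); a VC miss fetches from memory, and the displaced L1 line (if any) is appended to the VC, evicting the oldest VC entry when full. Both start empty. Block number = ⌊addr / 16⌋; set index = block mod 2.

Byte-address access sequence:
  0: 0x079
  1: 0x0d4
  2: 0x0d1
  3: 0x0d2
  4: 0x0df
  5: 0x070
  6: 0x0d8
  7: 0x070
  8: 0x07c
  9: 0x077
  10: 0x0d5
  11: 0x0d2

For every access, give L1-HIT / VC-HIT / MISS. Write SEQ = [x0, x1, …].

  [0] addr=0x79 blk=7 s=1: MISS | VC []
  [1] addr=0xd4 blk=13 s=1: MISS | VC [7]
  [2] addr=0xd1 blk=13 s=1: L1-HIT | VC [7]
  [3] addr=0xd2 blk=13 s=1: L1-HIT | VC [7]
  [4] addr=0xdf blk=13 s=1: L1-HIT | VC [7]
  [5] addr=0x70 blk=7 s=1: VC-HIT | VC [13]
  [6] addr=0xd8 blk=13 s=1: VC-HIT | VC [7]
  [7] addr=0x70 blk=7 s=1: VC-HIT | VC [13]
  [8] addr=0x7c blk=7 s=1: L1-HIT | VC [13]
  [9] addr=0x77 blk=7 s=1: L1-HIT | VC [13]
  [10] addr=0xd5 blk=13 s=1: VC-HIT | VC [7]
  [11] addr=0xd2 blk=13 s=1: L1-HIT | VC [7]

SEQ = [MISS, MISS, L1-HIT, L1-HIT, L1-HIT, VC-HIT, VC-HIT, VC-HIT, L1-HIT, L1-HIT, VC-HIT, L1-HIT]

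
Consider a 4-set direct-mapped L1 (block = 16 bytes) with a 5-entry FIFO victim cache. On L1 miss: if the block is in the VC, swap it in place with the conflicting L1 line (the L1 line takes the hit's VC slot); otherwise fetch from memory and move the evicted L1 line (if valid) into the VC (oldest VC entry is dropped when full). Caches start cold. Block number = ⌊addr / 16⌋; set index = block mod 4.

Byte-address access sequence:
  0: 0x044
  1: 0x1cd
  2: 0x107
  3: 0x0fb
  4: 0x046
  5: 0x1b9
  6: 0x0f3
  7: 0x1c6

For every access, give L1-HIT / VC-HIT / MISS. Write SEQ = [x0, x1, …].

SEQ = [MISS, MISS, MISS, MISS, VC-HIT, MISS, VC-HIT, VC-HIT]

  [0] addr=0x44 blk=4 s=0: MISS | VC []
  [1] addr=0x1cd blk=28 s=0: MISS | VC [4]
  [2] addr=0x107 blk=16 s=0: MISS | VC [4, 28]
  [3] addr=0xfb blk=15 s=3: MISS | VC [4, 28]
  [4] addr=0x46 blk=4 s=0: VC-HIT | VC [16, 28]
  [5] addr=0x1b9 blk=27 s=3: MISS | VC [16, 28, 15]
  [6] addr=0xf3 blk=15 s=3: VC-HIT | VC [16, 28, 27]
  [7] addr=0x1c6 blk=28 s=0: VC-HIT | VC [16, 4, 27]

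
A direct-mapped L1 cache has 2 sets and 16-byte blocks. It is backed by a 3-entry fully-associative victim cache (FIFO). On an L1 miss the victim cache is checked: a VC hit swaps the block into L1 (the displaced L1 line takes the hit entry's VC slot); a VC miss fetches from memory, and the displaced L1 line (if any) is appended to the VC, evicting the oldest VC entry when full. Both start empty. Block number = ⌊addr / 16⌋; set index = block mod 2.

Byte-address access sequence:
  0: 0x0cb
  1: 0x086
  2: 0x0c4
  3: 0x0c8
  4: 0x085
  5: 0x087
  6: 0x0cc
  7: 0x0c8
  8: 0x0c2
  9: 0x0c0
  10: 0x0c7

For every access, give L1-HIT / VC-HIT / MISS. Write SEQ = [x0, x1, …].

0: 0xcb (blk 12, set 0) → MISS  vc=[]
1: 0x86 (blk 8, set 0) → MISS  vc=[12]
2: 0xc4 (blk 12, set 0) → VC-HIT  vc=[8]
3: 0xc8 (blk 12, set 0) → L1-HIT  vc=[8]
4: 0x85 (blk 8, set 0) → VC-HIT  vc=[12]
5: 0x87 (blk 8, set 0) → L1-HIT  vc=[12]
6: 0xcc (blk 12, set 0) → VC-HIT  vc=[8]
7: 0xc8 (blk 12, set 0) → L1-HIT  vc=[8]
8: 0xc2 (blk 12, set 0) → L1-HIT  vc=[8]
9: 0xc0 (blk 12, set 0) → L1-HIT  vc=[8]
10: 0xc7 (blk 12, set 0) → L1-HIT  vc=[8]

SEQ = [MISS, MISS, VC-HIT, L1-HIT, VC-HIT, L1-HIT, VC-HIT, L1-HIT, L1-HIT, L1-HIT, L1-HIT]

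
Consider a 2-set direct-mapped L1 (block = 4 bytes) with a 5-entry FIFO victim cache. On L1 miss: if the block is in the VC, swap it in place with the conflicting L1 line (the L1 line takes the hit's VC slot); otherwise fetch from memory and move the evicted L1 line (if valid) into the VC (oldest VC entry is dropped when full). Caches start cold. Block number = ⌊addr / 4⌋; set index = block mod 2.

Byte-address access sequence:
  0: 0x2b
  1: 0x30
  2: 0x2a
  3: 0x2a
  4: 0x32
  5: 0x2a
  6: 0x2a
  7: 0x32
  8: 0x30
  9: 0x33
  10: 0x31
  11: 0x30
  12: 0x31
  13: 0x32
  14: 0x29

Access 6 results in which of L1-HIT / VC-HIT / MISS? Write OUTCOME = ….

OUTCOME = L1-HIT

  [0] addr=0x2b blk=10 s=0: MISS | VC []
  [1] addr=0x30 blk=12 s=0: MISS | VC [10]
  [2] addr=0x2a blk=10 s=0: VC-HIT | VC [12]
  [3] addr=0x2a blk=10 s=0: L1-HIT | VC [12]
  [4] addr=0x32 blk=12 s=0: VC-HIT | VC [10]
  [5] addr=0x2a blk=10 s=0: VC-HIT | VC [12]
  [6] addr=0x2a blk=10 s=0: L1-HIT | VC [12]
  [7] addr=0x32 blk=12 s=0: VC-HIT | VC [10]
  [8] addr=0x30 blk=12 s=0: L1-HIT | VC [10]
  [9] addr=0x33 blk=12 s=0: L1-HIT | VC [10]
  [10] addr=0x31 blk=12 s=0: L1-HIT | VC [10]
  [11] addr=0x30 blk=12 s=0: L1-HIT | VC [10]
  [12] addr=0x31 blk=12 s=0: L1-HIT | VC [10]
  [13] addr=0x32 blk=12 s=0: L1-HIT | VC [10]
  [14] addr=0x29 blk=10 s=0: VC-HIT | VC [12]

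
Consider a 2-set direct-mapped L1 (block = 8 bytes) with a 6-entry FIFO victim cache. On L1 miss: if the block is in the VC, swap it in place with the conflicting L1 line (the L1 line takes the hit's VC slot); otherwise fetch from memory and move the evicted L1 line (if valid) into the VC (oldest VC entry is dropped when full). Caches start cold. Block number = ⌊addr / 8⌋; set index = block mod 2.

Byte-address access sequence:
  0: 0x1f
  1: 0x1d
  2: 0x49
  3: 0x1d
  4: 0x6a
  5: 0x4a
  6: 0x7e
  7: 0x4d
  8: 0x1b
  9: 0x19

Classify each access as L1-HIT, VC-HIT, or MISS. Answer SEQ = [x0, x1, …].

SEQ = [MISS, L1-HIT, MISS, VC-HIT, MISS, VC-HIT, MISS, VC-HIT, VC-HIT, L1-HIT]

  [0] addr=0x1f blk=3 s=1: MISS | VC []
  [1] addr=0x1d blk=3 s=1: L1-HIT | VC []
  [2] addr=0x49 blk=9 s=1: MISS | VC [3]
  [3] addr=0x1d blk=3 s=1: VC-HIT | VC [9]
  [4] addr=0x6a blk=13 s=1: MISS | VC [9, 3]
  [5] addr=0x4a blk=9 s=1: VC-HIT | VC [13, 3]
  [6] addr=0x7e blk=15 s=1: MISS | VC [13, 3, 9]
  [7] addr=0x4d blk=9 s=1: VC-HIT | VC [13, 3, 15]
  [8] addr=0x1b blk=3 s=1: VC-HIT | VC [13, 9, 15]
  [9] addr=0x19 blk=3 s=1: L1-HIT | VC [13, 9, 15]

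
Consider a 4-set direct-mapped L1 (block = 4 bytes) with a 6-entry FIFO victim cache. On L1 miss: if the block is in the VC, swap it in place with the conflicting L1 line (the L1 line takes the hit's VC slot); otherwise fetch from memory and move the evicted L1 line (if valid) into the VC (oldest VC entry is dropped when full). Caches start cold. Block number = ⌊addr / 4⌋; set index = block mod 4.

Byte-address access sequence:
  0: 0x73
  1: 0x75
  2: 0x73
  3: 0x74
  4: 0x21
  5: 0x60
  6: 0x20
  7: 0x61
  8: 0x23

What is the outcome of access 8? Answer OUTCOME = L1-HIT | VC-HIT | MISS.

OUTCOME = VC-HIT

0: 0x73 (blk 28, set 0) → MISS  vc=[]
1: 0x75 (blk 29, set 1) → MISS  vc=[]
2: 0x73 (blk 28, set 0) → L1-HIT  vc=[]
3: 0x74 (blk 29, set 1) → L1-HIT  vc=[]
4: 0x21 (blk 8, set 0) → MISS  vc=[28]
5: 0x60 (blk 24, set 0) → MISS  vc=[28, 8]
6: 0x20 (blk 8, set 0) → VC-HIT  vc=[28, 24]
7: 0x61 (blk 24, set 0) → VC-HIT  vc=[28, 8]
8: 0x23 (blk 8, set 0) → VC-HIT  vc=[28, 24]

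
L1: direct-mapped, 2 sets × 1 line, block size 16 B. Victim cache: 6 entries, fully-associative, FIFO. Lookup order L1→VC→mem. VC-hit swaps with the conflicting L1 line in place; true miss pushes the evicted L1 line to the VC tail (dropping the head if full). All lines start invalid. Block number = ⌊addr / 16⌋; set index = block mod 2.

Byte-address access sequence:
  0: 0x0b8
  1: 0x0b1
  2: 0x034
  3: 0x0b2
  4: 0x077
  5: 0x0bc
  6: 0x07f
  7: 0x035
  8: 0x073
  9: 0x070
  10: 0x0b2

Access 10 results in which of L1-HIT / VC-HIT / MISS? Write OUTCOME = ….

0: 0xb8 (blk 11, set 1) → MISS  vc=[]
1: 0xb1 (blk 11, set 1) → L1-HIT  vc=[]
2: 0x34 (blk 3, set 1) → MISS  vc=[11]
3: 0xb2 (blk 11, set 1) → VC-HIT  vc=[3]
4: 0x77 (blk 7, set 1) → MISS  vc=[3, 11]
5: 0xbc (blk 11, set 1) → VC-HIT  vc=[3, 7]
6: 0x7f (blk 7, set 1) → VC-HIT  vc=[3, 11]
7: 0x35 (blk 3, set 1) → VC-HIT  vc=[7, 11]
8: 0x73 (blk 7, set 1) → VC-HIT  vc=[3, 11]
9: 0x70 (blk 7, set 1) → L1-HIT  vc=[3, 11]
10: 0xb2 (blk 11, set 1) → VC-HIT  vc=[3, 7]

OUTCOME = VC-HIT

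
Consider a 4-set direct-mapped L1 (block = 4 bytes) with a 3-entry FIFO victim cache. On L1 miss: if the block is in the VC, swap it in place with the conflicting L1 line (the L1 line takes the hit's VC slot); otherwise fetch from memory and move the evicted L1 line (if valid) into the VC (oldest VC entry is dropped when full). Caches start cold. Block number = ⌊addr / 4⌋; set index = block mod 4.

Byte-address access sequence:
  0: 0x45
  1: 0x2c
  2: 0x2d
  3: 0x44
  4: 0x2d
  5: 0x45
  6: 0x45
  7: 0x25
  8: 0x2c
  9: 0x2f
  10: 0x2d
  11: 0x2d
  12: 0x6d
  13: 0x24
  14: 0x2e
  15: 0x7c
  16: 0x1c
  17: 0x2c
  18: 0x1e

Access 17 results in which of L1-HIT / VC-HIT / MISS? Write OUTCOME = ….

OUTCOME = VC-HIT

  [0] addr=0x45 blk=17 s=1: MISS | VC []
  [1] addr=0x2c blk=11 s=3: MISS | VC []
  [2] addr=0x2d blk=11 s=3: L1-HIT | VC []
  [3] addr=0x44 blk=17 s=1: L1-HIT | VC []
  [4] addr=0x2d blk=11 s=3: L1-HIT | VC []
  [5] addr=0x45 blk=17 s=1: L1-HIT | VC []
  [6] addr=0x45 blk=17 s=1: L1-HIT | VC []
  [7] addr=0x25 blk=9 s=1: MISS | VC [17]
  [8] addr=0x2c blk=11 s=3: L1-HIT | VC [17]
  [9] addr=0x2f blk=11 s=3: L1-HIT | VC [17]
  [10] addr=0x2d blk=11 s=3: L1-HIT | VC [17]
  [11] addr=0x2d blk=11 s=3: L1-HIT | VC [17]
  [12] addr=0x6d blk=27 s=3: MISS | VC [17, 11]
  [13] addr=0x24 blk=9 s=1: L1-HIT | VC [17, 11]
  [14] addr=0x2e blk=11 s=3: VC-HIT | VC [17, 27]
  [15] addr=0x7c blk=31 s=3: MISS | VC [17, 27, 11]
  [16] addr=0x1c blk=7 s=3: MISS | VC [27, 11, 31]
  [17] addr=0x2c blk=11 s=3: VC-HIT | VC [27, 7, 31]
  [18] addr=0x1e blk=7 s=3: VC-HIT | VC [27, 11, 31]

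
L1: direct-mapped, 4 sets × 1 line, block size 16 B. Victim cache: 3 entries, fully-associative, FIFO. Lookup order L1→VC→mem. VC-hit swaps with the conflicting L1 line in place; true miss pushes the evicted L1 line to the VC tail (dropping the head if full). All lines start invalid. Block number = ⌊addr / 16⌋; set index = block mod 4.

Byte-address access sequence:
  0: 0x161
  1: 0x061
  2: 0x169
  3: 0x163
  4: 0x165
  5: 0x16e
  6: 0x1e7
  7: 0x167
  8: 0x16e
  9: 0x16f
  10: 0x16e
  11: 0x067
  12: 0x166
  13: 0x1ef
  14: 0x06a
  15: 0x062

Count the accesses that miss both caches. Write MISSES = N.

0: 0x161 (blk 22, set 2) → MISS  vc=[]
1: 0x61 (blk 6, set 2) → MISS  vc=[22]
2: 0x169 (blk 22, set 2) → VC-HIT  vc=[6]
3: 0x163 (blk 22, set 2) → L1-HIT  vc=[6]
4: 0x165 (blk 22, set 2) → L1-HIT  vc=[6]
5: 0x16e (blk 22, set 2) → L1-HIT  vc=[6]
6: 0x1e7 (blk 30, set 2) → MISS  vc=[6, 22]
7: 0x167 (blk 22, set 2) → VC-HIT  vc=[6, 30]
8: 0x16e (blk 22, set 2) → L1-HIT  vc=[6, 30]
9: 0x16f (blk 22, set 2) → L1-HIT  vc=[6, 30]
10: 0x16e (blk 22, set 2) → L1-HIT  vc=[6, 30]
11: 0x67 (blk 6, set 2) → VC-HIT  vc=[22, 30]
12: 0x166 (blk 22, set 2) → VC-HIT  vc=[6, 30]
13: 0x1ef (blk 30, set 2) → VC-HIT  vc=[6, 22]
14: 0x6a (blk 6, set 2) → VC-HIT  vc=[30, 22]
15: 0x62 (blk 6, set 2) → L1-HIT  vc=[30, 22]

MISSES = 3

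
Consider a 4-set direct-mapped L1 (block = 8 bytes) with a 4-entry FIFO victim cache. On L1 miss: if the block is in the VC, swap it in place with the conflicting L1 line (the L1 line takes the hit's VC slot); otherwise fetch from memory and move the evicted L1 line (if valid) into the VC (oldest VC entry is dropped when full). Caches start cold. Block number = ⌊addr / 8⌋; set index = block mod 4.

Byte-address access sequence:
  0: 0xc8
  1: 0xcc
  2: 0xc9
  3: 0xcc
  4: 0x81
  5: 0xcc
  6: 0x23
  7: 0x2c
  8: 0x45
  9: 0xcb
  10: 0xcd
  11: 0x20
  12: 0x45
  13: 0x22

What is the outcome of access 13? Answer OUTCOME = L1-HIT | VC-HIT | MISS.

  [0] addr=0xc8 blk=25 s=1: MISS | VC []
  [1] addr=0xcc blk=25 s=1: L1-HIT | VC []
  [2] addr=0xc9 blk=25 s=1: L1-HIT | VC []
  [3] addr=0xcc blk=25 s=1: L1-HIT | VC []
  [4] addr=0x81 blk=16 s=0: MISS | VC []
  [5] addr=0xcc blk=25 s=1: L1-HIT | VC []
  [6] addr=0x23 blk=4 s=0: MISS | VC [16]
  [7] addr=0x2c blk=5 s=1: MISS | VC [16, 25]
  [8] addr=0x45 blk=8 s=0: MISS | VC [16, 25, 4]
  [9] addr=0xcb blk=25 s=1: VC-HIT | VC [16, 5, 4]
  [10] addr=0xcd blk=25 s=1: L1-HIT | VC [16, 5, 4]
  [11] addr=0x20 blk=4 s=0: VC-HIT | VC [16, 5, 8]
  [12] addr=0x45 blk=8 s=0: VC-HIT | VC [16, 5, 4]
  [13] addr=0x22 blk=4 s=0: VC-HIT | VC [16, 5, 8]

OUTCOME = VC-HIT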